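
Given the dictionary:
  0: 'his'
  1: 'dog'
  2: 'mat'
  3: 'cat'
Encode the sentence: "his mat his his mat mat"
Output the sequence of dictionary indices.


Look up each word in the dictionary:
  'his' -> 0
  'mat' -> 2
  'his' -> 0
  'his' -> 0
  'mat' -> 2
  'mat' -> 2

Encoded: [0, 2, 0, 0, 2, 2]


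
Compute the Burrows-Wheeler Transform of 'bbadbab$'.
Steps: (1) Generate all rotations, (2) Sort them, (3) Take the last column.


Rotations (sorted):
  0: $bbadbab -> last char: b
  1: ab$bbadb -> last char: b
  2: adbab$bb -> last char: b
  3: b$bbadba -> last char: a
  4: bab$bbad -> last char: d
  5: badbab$b -> last char: b
  6: bbadbab$ -> last char: $
  7: dbab$bba -> last char: a


BWT = bbbadb$a


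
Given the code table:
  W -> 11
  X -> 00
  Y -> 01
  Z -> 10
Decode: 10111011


Decoding:
10 -> Z
11 -> W
10 -> Z
11 -> W


Result: ZWZW


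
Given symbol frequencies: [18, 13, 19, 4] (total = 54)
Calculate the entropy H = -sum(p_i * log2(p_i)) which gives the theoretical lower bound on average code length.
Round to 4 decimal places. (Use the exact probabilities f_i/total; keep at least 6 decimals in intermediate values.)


Per-symbol terms -p_i * log2(p_i) with p_i = f_i/54:
  p = 18/54 = 0.333333: log2(p) = -1.584963, -p*log2(p) = 0.528321
  p = 13/54 = 0.240741: log2(p) = -2.054448, -p*log2(p) = 0.494589
  p = 19/54 = 0.351852: log2(p) = -1.506960, -p*log2(p) = 0.530227
  p = 4/54 = 0.074074: log2(p) = -3.754888, -p*log2(p) = 0.278140
H = 0.528321 + 0.494589 + 0.530227 + 0.278140 = 1.831277

H = 1.8313 bits/symbol


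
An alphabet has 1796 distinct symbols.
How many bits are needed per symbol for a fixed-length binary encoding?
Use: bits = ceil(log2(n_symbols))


log2(1796) = 10.8106
Bracket: 2^10 = 1024 < 1796 <= 2^11 = 2048
So ceil(log2(1796)) = 11

bits = ceil(log2(1796)) = ceil(10.8106) = 11 bits


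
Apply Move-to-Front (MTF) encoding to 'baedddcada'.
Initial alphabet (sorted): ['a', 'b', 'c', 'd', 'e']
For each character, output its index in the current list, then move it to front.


MTF encoding:
'b': index 1 in ['a', 'b', 'c', 'd', 'e'] -> ['b', 'a', 'c', 'd', 'e']
'a': index 1 in ['b', 'a', 'c', 'd', 'e'] -> ['a', 'b', 'c', 'd', 'e']
'e': index 4 in ['a', 'b', 'c', 'd', 'e'] -> ['e', 'a', 'b', 'c', 'd']
'd': index 4 in ['e', 'a', 'b', 'c', 'd'] -> ['d', 'e', 'a', 'b', 'c']
'd': index 0 in ['d', 'e', 'a', 'b', 'c'] -> ['d', 'e', 'a', 'b', 'c']
'd': index 0 in ['d', 'e', 'a', 'b', 'c'] -> ['d', 'e', 'a', 'b', 'c']
'c': index 4 in ['d', 'e', 'a', 'b', 'c'] -> ['c', 'd', 'e', 'a', 'b']
'a': index 3 in ['c', 'd', 'e', 'a', 'b'] -> ['a', 'c', 'd', 'e', 'b']
'd': index 2 in ['a', 'c', 'd', 'e', 'b'] -> ['d', 'a', 'c', 'e', 'b']
'a': index 1 in ['d', 'a', 'c', 'e', 'b'] -> ['a', 'd', 'c', 'e', 'b']


Output: [1, 1, 4, 4, 0, 0, 4, 3, 2, 1]


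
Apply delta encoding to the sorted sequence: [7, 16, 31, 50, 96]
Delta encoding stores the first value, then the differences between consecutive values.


First value: 7
Deltas:
  16 - 7 = 9
  31 - 16 = 15
  50 - 31 = 19
  96 - 50 = 46


Delta encoded: [7, 9, 15, 19, 46]


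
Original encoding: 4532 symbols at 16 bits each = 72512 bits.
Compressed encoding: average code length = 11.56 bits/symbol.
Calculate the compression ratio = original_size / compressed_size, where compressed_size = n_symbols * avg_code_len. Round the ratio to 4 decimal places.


original_size = n_symbols * orig_bits = 4532 * 16 = 72512 bits
compressed_size = n_symbols * avg_code_len = 4532 * 11.56 = 52389.92 bits
ratio = original_size / compressed_size = 72512 / 52389.92 = 1.3841

Compression ratio = 1.3841


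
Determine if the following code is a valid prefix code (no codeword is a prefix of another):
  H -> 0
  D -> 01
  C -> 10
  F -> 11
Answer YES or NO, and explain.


Checking each pair (does one codeword prefix another?):
  H='0' vs D='01': prefix -- VIOLATION

NO -- this is NOT a valid prefix code. H (0) is a prefix of D (01).


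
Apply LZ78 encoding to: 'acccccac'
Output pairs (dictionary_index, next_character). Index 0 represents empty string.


LZ78 encoding steps:
Dictionary: {0: ''}
Step 1: w='' (idx 0), next='a' -> output (0, 'a'), add 'a' as idx 1
Step 2: w='' (idx 0), next='c' -> output (0, 'c'), add 'c' as idx 2
Step 3: w='c' (idx 2), next='c' -> output (2, 'c'), add 'cc' as idx 3
Step 4: w='cc' (idx 3), next='a' -> output (3, 'a'), add 'cca' as idx 4
Step 5: w='c' (idx 2), end of input -> output (2, '')


Encoded: [(0, 'a'), (0, 'c'), (2, 'c'), (3, 'a'), (2, '')]


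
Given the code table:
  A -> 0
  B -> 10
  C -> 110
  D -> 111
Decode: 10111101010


Decoding:
10 -> B
111 -> D
10 -> B
10 -> B
10 -> B


Result: BDBBB


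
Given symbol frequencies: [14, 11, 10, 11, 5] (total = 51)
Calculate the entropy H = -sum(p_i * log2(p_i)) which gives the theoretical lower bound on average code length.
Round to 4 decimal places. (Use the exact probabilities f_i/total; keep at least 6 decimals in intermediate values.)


Per-symbol terms -p_i * log2(p_i) with p_i = f_i/51:
  p = 14/51 = 0.274510: log2(p) = -1.865070, -p*log2(p) = 0.511980
  p = 11/51 = 0.215686: log2(p) = -2.212994, -p*log2(p) = 0.477312
  p = 10/51 = 0.196078: log2(p) = -2.350497, -p*log2(p) = 0.460882
  p = 11/51 = 0.215686: log2(p) = -2.212994, -p*log2(p) = 0.477312
  p = 5/51 = 0.098039: log2(p) = -3.350497, -p*log2(p) = 0.328480
H = 0.511980 + 0.477312 + 0.460882 + 0.477312 + 0.328480 = 2.255966

H = 2.256 bits/symbol


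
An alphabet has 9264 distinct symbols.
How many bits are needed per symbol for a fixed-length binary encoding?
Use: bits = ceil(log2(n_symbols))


log2(9264) = 13.1774
Bracket: 2^13 = 8192 < 9264 <= 2^14 = 16384
So ceil(log2(9264)) = 14

bits = ceil(log2(9264)) = ceil(13.1774) = 14 bits


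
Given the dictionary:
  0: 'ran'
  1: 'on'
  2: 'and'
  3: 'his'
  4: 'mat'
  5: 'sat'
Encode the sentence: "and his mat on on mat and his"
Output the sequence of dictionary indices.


Look up each word in the dictionary:
  'and' -> 2
  'his' -> 3
  'mat' -> 4
  'on' -> 1
  'on' -> 1
  'mat' -> 4
  'and' -> 2
  'his' -> 3

Encoded: [2, 3, 4, 1, 1, 4, 2, 3]


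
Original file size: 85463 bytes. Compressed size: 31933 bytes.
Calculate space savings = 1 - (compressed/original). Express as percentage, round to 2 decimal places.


ratio = compressed/original = 31933/85463 = 0.373647
savings = 1 - ratio = 1 - 0.373647 = 0.626353
as a percentage: 0.626353 * 100 = 62.64%

Space savings = 1 - 31933/85463 = 62.64%


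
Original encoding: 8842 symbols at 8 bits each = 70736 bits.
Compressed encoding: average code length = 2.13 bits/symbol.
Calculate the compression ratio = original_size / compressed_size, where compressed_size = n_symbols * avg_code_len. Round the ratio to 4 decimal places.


original_size = n_symbols * orig_bits = 8842 * 8 = 70736 bits
compressed_size = n_symbols * avg_code_len = 8842 * 2.13 = 18833.46 bits
ratio = original_size / compressed_size = 70736 / 18833.46 = 3.7559

Compression ratio = 3.7559


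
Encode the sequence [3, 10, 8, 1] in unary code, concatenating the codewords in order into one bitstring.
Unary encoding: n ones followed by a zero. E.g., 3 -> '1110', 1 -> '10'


Encode each number as n ones followed by a terminating 0:
  3 -> 1110 (4 bits)
  10 -> 11111111110 (11 bits)
  8 -> 111111110 (9 bits)
  1 -> 10 (2 bits)
Total length = 4 + 11 + 9 + 2 = 26 bits.

Unary([3, 10, 8, 1]) = 11101111111111011111111010 (26 bits)


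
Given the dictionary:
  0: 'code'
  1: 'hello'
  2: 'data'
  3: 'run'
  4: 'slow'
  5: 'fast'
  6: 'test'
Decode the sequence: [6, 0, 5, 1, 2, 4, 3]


Look up each index in the dictionary:
  6 -> 'test'
  0 -> 'code'
  5 -> 'fast'
  1 -> 'hello'
  2 -> 'data'
  4 -> 'slow'
  3 -> 'run'

Decoded: "test code fast hello data slow run"


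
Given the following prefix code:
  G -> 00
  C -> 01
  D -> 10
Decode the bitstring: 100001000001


Decoding step by step:
Bits 10 -> D
Bits 00 -> G
Bits 01 -> C
Bits 00 -> G
Bits 00 -> G
Bits 01 -> C


Decoded message: DGCGGC


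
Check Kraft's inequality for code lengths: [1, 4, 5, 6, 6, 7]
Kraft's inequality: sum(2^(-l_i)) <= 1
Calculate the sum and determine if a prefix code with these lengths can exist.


Sum = 2^(-1) + 2^(-4) + 2^(-5) + 2^(-6) + 2^(-6) + 2^(-7)
    = 0.5 + 0.0625 + 0.03125 + 0.015625 + 0.015625 + 0.0078125
    = 81/128 = 0.6328125
Since 0.6328125 <= 1, Kraft's inequality IS satisfied.
A prefix code with these lengths CAN exist.

Kraft sum = 0.6328125. Satisfied.


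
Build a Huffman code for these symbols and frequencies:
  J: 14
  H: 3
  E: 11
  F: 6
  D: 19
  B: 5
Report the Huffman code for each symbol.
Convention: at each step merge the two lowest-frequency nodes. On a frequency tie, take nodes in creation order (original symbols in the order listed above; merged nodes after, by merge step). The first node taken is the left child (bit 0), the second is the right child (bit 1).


Huffman tree construction:
Step 1: Merge H(3) + B(5) = 8
Step 2: Merge F(6) + (H+B)(8) = 14
Step 3: Merge E(11) + J(14) = 25
Step 4: Merge (F+(H+B))(14) + D(19) = 33
Step 5: Merge (E+J)(25) + ((F+(H+B))+D)(33) = 58
Read each symbol's code off the tree from the root (left child = 0, right child = 1).

Codes:
  J: 01 (length 2)
  H: 1010 (length 4)
  E: 00 (length 2)
  F: 100 (length 3)
  D: 11 (length 2)
  B: 1011 (length 4)
Average code length: 138/58 = 2.3793 bits/symbol


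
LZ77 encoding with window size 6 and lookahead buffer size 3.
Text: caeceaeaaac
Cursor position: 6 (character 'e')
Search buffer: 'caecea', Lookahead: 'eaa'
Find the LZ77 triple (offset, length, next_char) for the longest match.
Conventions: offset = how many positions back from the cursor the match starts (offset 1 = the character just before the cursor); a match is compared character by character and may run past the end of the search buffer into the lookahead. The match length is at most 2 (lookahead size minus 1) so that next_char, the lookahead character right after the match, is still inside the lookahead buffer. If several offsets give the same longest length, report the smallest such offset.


Try each offset into the search buffer:
  offset=1 (pos 5, char 'a'): match length 0
  offset=2 (pos 4, char 'e'): match length 2
  offset=3 (pos 3, char 'c'): match length 0
  offset=4 (pos 2, char 'e'): match length 1
  offset=5 (pos 1, char 'a'): match length 0
  offset=6 (pos 0, char 'c'): match length 0
Longest match has length 2 at offset 2.
next_char = character at position 6 + 2 = 8 -> 'a'

Best match: offset=2, length=2 (matching 'ea' starting at position 4)
LZ77 triple: (2, 2, 'a')


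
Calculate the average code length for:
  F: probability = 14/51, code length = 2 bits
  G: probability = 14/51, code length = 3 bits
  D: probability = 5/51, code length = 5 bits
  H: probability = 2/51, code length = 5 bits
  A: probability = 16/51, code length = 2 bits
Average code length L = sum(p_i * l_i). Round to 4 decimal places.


Weighted contributions p_i * l_i:
  F: (14/51) * 2 = 28/51
  G: (14/51) * 3 = 42/51
  D: (5/51) * 5 = 25/51
  H: (2/51) * 5 = 10/51
  A: (16/51) * 2 = 32/51
Sum = (28 + 42 + 25 + 10 + 32)/51 = 137/51

L = 137/51 = 2.6863 bits/symbol


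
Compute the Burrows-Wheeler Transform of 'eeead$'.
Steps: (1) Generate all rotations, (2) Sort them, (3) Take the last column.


Rotations (sorted):
  0: $eeead -> last char: d
  1: ad$eee -> last char: e
  2: d$eeea -> last char: a
  3: ead$ee -> last char: e
  4: eead$e -> last char: e
  5: eeead$ -> last char: $


BWT = deaee$


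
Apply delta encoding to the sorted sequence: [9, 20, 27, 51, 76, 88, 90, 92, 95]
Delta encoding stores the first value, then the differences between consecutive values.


First value: 9
Deltas:
  20 - 9 = 11
  27 - 20 = 7
  51 - 27 = 24
  76 - 51 = 25
  88 - 76 = 12
  90 - 88 = 2
  92 - 90 = 2
  95 - 92 = 3


Delta encoded: [9, 11, 7, 24, 25, 12, 2, 2, 3]


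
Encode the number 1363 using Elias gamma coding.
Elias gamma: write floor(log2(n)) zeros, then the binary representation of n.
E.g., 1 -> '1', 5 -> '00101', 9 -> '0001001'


num_bits = floor(log2(1363)) + 1 = 11
leading_zeros = num_bits - 1 = 10
binary(1363) = 10101010011

Elias gamma(1363) = '0000000000' + '10101010011' = 000000000010101010011 (21 bits)


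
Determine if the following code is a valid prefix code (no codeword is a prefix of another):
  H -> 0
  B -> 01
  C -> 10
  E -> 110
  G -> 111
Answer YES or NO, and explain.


Checking each pair (does one codeword prefix another?):
  H='0' vs B='01': prefix -- VIOLATION

NO -- this is NOT a valid prefix code. H (0) is a prefix of B (01).


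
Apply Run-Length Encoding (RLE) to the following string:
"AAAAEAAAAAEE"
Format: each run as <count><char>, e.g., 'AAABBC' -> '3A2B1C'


Scanning runs left to right:
  i=0: run of 'A' x 4 -> '4A'
  i=4: run of 'E' x 1 -> '1E'
  i=5: run of 'A' x 5 -> '5A'
  i=10: run of 'E' x 2 -> '2E'

RLE = 4A1E5A2E


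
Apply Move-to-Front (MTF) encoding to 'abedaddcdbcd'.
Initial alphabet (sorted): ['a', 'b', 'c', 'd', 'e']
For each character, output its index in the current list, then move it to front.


MTF encoding:
'a': index 0 in ['a', 'b', 'c', 'd', 'e'] -> ['a', 'b', 'c', 'd', 'e']
'b': index 1 in ['a', 'b', 'c', 'd', 'e'] -> ['b', 'a', 'c', 'd', 'e']
'e': index 4 in ['b', 'a', 'c', 'd', 'e'] -> ['e', 'b', 'a', 'c', 'd']
'd': index 4 in ['e', 'b', 'a', 'c', 'd'] -> ['d', 'e', 'b', 'a', 'c']
'a': index 3 in ['d', 'e', 'b', 'a', 'c'] -> ['a', 'd', 'e', 'b', 'c']
'd': index 1 in ['a', 'd', 'e', 'b', 'c'] -> ['d', 'a', 'e', 'b', 'c']
'd': index 0 in ['d', 'a', 'e', 'b', 'c'] -> ['d', 'a', 'e', 'b', 'c']
'c': index 4 in ['d', 'a', 'e', 'b', 'c'] -> ['c', 'd', 'a', 'e', 'b']
'd': index 1 in ['c', 'd', 'a', 'e', 'b'] -> ['d', 'c', 'a', 'e', 'b']
'b': index 4 in ['d', 'c', 'a', 'e', 'b'] -> ['b', 'd', 'c', 'a', 'e']
'c': index 2 in ['b', 'd', 'c', 'a', 'e'] -> ['c', 'b', 'd', 'a', 'e']
'd': index 2 in ['c', 'b', 'd', 'a', 'e'] -> ['d', 'c', 'b', 'a', 'e']


Output: [0, 1, 4, 4, 3, 1, 0, 4, 1, 4, 2, 2]


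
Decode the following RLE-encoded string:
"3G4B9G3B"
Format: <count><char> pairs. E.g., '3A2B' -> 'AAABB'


Expanding each <count><char> pair:
  3G -> 'GGG'
  4B -> 'BBBB'
  9G -> 'GGGGGGGGG'
  3B -> 'BBB'

Decoded = GGGBBBBGGGGGGGGGBBB


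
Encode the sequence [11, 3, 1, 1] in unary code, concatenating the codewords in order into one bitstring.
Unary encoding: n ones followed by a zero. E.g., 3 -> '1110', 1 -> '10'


Encode each number as n ones followed by a terminating 0:
  11 -> 111111111110 (12 bits)
  3 -> 1110 (4 bits)
  1 -> 10 (2 bits)
  1 -> 10 (2 bits)
Total length = 12 + 4 + 2 + 2 = 20 bits.

Unary([11, 3, 1, 1]) = 11111111111011101010 (20 bits)


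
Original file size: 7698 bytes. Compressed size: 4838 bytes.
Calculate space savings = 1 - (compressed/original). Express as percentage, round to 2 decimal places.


ratio = compressed/original = 4838/7698 = 0.628475
savings = 1 - ratio = 1 - 0.628475 = 0.371525
as a percentage: 0.371525 * 100 = 37.15%

Space savings = 1 - 4838/7698 = 37.15%


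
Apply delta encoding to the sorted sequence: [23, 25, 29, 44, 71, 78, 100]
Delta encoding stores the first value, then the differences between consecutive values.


First value: 23
Deltas:
  25 - 23 = 2
  29 - 25 = 4
  44 - 29 = 15
  71 - 44 = 27
  78 - 71 = 7
  100 - 78 = 22


Delta encoded: [23, 2, 4, 15, 27, 7, 22]


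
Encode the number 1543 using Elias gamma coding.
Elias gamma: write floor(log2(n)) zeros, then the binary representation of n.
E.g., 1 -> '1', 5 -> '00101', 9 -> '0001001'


num_bits = floor(log2(1543)) + 1 = 11
leading_zeros = num_bits - 1 = 10
binary(1543) = 11000000111

Elias gamma(1543) = '0000000000' + '11000000111' = 000000000011000000111 (21 bits)


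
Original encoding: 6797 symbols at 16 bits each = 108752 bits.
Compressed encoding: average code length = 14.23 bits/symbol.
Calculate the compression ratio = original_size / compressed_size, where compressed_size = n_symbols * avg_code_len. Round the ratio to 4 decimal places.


original_size = n_symbols * orig_bits = 6797 * 16 = 108752 bits
compressed_size = n_symbols * avg_code_len = 6797 * 14.23 = 96721.31 bits
ratio = original_size / compressed_size = 108752 / 96721.31 = 1.1244

Compression ratio = 1.1244


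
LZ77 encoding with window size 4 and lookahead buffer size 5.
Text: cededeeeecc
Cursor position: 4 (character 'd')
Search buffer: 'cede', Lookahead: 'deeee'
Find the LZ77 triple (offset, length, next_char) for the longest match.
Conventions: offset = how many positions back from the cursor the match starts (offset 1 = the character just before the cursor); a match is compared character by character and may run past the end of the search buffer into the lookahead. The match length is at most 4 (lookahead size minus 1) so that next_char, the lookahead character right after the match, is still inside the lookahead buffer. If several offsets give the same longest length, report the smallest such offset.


Try each offset into the search buffer:
  offset=1 (pos 3, char 'e'): match length 0
  offset=2 (pos 2, char 'd'): match length 2
  offset=3 (pos 1, char 'e'): match length 0
  offset=4 (pos 0, char 'c'): match length 0
Longest match has length 2 at offset 2.
next_char = character at position 4 + 2 = 6 -> 'e'

Best match: offset=2, length=2 (matching 'de' starting at position 2)
LZ77 triple: (2, 2, 'e')


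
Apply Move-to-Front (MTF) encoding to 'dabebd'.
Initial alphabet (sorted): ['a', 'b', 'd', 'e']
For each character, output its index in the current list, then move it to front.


MTF encoding:
'd': index 2 in ['a', 'b', 'd', 'e'] -> ['d', 'a', 'b', 'e']
'a': index 1 in ['d', 'a', 'b', 'e'] -> ['a', 'd', 'b', 'e']
'b': index 2 in ['a', 'd', 'b', 'e'] -> ['b', 'a', 'd', 'e']
'e': index 3 in ['b', 'a', 'd', 'e'] -> ['e', 'b', 'a', 'd']
'b': index 1 in ['e', 'b', 'a', 'd'] -> ['b', 'e', 'a', 'd']
'd': index 3 in ['b', 'e', 'a', 'd'] -> ['d', 'b', 'e', 'a']


Output: [2, 1, 2, 3, 1, 3]


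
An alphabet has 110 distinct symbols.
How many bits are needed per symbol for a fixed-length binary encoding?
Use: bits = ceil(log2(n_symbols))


log2(110) = 6.7814
Bracket: 2^6 = 64 < 110 <= 2^7 = 128
So ceil(log2(110)) = 7

bits = ceil(log2(110)) = ceil(6.7814) = 7 bits


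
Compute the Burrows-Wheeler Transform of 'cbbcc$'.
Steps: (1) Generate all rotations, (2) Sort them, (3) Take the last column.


Rotations (sorted):
  0: $cbbcc -> last char: c
  1: bbcc$c -> last char: c
  2: bcc$cb -> last char: b
  3: c$cbbc -> last char: c
  4: cbbcc$ -> last char: $
  5: cc$cbb -> last char: b


BWT = ccbc$b


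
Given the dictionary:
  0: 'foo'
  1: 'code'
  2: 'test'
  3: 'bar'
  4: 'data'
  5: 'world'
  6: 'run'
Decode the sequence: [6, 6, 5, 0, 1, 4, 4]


Look up each index in the dictionary:
  6 -> 'run'
  6 -> 'run'
  5 -> 'world'
  0 -> 'foo'
  1 -> 'code'
  4 -> 'data'
  4 -> 'data'

Decoded: "run run world foo code data data"


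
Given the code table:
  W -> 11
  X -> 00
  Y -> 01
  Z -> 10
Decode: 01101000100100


Decoding:
01 -> Y
10 -> Z
10 -> Z
00 -> X
10 -> Z
01 -> Y
00 -> X


Result: YZZXZYX


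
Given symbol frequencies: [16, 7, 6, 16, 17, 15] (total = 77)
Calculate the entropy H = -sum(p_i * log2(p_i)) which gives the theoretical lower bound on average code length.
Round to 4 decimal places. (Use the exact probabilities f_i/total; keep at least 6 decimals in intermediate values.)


Per-symbol terms -p_i * log2(p_i) with p_i = f_i/77:
  p = 16/77 = 0.207792: log2(p) = -2.266787, -p*log2(p) = 0.471021
  p = 7/77 = 0.090909: log2(p) = -3.459432, -p*log2(p) = 0.314494
  p = 6/77 = 0.077922: log2(p) = -3.681824, -p*log2(p) = 0.286895
  p = 16/77 = 0.207792: log2(p) = -2.266787, -p*log2(p) = 0.471021
  p = 17/77 = 0.220779: log2(p) = -2.179324, -p*log2(p) = 0.481149
  p = 15/77 = 0.194805: log2(p) = -2.359896, -p*log2(p) = 0.459720
H = 0.471021 + 0.314494 + 0.286895 + 0.471021 + 0.481149 + 0.459720 = 2.484300

H = 2.4843 bits/symbol


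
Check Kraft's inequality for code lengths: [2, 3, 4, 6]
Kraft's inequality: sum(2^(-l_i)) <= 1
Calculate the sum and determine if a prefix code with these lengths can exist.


Sum = 2^(-2) + 2^(-3) + 2^(-4) + 2^(-6)
    = 0.25 + 0.125 + 0.0625 + 0.015625
    = 29/64 = 0.453125
Since 0.453125 <= 1, Kraft's inequality IS satisfied.
A prefix code with these lengths CAN exist.

Kraft sum = 0.453125. Satisfied.


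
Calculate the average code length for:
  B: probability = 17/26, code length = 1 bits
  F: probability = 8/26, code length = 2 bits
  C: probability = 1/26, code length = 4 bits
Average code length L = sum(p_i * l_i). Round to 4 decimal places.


Weighted contributions p_i * l_i:
  B: (17/26) * 1 = 17/26
  F: (8/26) * 2 = 16/26
  C: (1/26) * 4 = 4/26
Sum = (17 + 16 + 4)/26 = 37/26

L = 37/26 = 1.4231 bits/symbol


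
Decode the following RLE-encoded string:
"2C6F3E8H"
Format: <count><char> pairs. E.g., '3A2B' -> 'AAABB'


Expanding each <count><char> pair:
  2C -> 'CC'
  6F -> 'FFFFFF'
  3E -> 'EEE'
  8H -> 'HHHHHHHH'

Decoded = CCFFFFFFEEEHHHHHHHH


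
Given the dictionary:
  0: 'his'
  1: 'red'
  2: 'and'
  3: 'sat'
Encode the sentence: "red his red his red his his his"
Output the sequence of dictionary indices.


Look up each word in the dictionary:
  'red' -> 1
  'his' -> 0
  'red' -> 1
  'his' -> 0
  'red' -> 1
  'his' -> 0
  'his' -> 0
  'his' -> 0

Encoded: [1, 0, 1, 0, 1, 0, 0, 0]


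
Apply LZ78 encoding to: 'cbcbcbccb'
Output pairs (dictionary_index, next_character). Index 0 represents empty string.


LZ78 encoding steps:
Dictionary: {0: ''}
Step 1: w='' (idx 0), next='c' -> output (0, 'c'), add 'c' as idx 1
Step 2: w='' (idx 0), next='b' -> output (0, 'b'), add 'b' as idx 2
Step 3: w='c' (idx 1), next='b' -> output (1, 'b'), add 'cb' as idx 3
Step 4: w='cb' (idx 3), next='c' -> output (3, 'c'), add 'cbc' as idx 4
Step 5: w='cb' (idx 3), end of input -> output (3, '')


Encoded: [(0, 'c'), (0, 'b'), (1, 'b'), (3, 'c'), (3, '')]


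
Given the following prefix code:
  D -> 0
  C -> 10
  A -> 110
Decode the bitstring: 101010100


Decoding step by step:
Bits 10 -> C
Bits 10 -> C
Bits 10 -> C
Bits 10 -> C
Bits 0 -> D


Decoded message: CCCCD


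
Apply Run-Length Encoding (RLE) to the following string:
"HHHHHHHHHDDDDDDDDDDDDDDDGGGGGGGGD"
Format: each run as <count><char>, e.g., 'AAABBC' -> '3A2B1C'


Scanning runs left to right:
  i=0: run of 'H' x 9 -> '9H'
  i=9: run of 'D' x 15 -> '15D'
  i=24: run of 'G' x 8 -> '8G'
  i=32: run of 'D' x 1 -> '1D'

RLE = 9H15D8G1D


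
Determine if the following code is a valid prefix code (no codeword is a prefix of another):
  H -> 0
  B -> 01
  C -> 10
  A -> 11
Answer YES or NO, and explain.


Checking each pair (does one codeword prefix another?):
  H='0' vs B='01': prefix -- VIOLATION

NO -- this is NOT a valid prefix code. H (0) is a prefix of B (01).


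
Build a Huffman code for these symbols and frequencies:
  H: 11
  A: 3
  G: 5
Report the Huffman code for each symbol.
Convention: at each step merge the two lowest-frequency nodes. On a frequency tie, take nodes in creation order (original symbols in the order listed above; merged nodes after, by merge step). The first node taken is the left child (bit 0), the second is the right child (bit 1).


Huffman tree construction:
Step 1: Merge A(3) + G(5) = 8
Step 2: Merge (A+G)(8) + H(11) = 19
Read each symbol's code off the tree from the root (left child = 0, right child = 1).

Codes:
  H: 1 (length 1)
  A: 00 (length 2)
  G: 01 (length 2)
Average code length: 27/19 = 1.4211 bits/symbol


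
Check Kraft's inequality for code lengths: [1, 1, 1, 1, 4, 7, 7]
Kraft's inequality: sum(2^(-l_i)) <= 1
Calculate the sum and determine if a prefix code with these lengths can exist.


Sum = 2^(-1) + 2^(-1) + 2^(-1) + 2^(-1) + 2^(-4) + 2^(-7) + 2^(-7)
    = 0.5 + 0.5 + 0.5 + 0.5 + 0.0625 + 0.0078125 + 0.0078125
    = 266/128 = 2.078125
Since 2.078125 > 1, Kraft's inequality is NOT satisfied.
A prefix code with these lengths CANNOT exist.

Kraft sum = 2.078125. Not satisfied.


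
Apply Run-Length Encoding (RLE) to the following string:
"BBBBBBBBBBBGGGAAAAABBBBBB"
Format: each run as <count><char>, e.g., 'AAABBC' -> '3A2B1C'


Scanning runs left to right:
  i=0: run of 'B' x 11 -> '11B'
  i=11: run of 'G' x 3 -> '3G'
  i=14: run of 'A' x 5 -> '5A'
  i=19: run of 'B' x 6 -> '6B'

RLE = 11B3G5A6B


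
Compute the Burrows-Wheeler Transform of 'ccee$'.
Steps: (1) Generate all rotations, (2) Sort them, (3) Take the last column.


Rotations (sorted):
  0: $ccee -> last char: e
  1: ccee$ -> last char: $
  2: cee$c -> last char: c
  3: e$cce -> last char: e
  4: ee$cc -> last char: c


BWT = e$cec


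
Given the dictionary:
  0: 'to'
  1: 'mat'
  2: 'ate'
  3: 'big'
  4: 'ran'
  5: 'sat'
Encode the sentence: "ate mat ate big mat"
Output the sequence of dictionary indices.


Look up each word in the dictionary:
  'ate' -> 2
  'mat' -> 1
  'ate' -> 2
  'big' -> 3
  'mat' -> 1

Encoded: [2, 1, 2, 3, 1]


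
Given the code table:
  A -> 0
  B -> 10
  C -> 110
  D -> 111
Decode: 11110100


Decoding:
111 -> D
10 -> B
10 -> B
0 -> A


Result: DBBA


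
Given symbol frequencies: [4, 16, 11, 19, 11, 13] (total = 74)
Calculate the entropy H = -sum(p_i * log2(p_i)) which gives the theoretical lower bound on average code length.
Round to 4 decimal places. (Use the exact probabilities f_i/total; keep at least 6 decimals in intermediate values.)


Per-symbol terms -p_i * log2(p_i) with p_i = f_i/74:
  p = 4/74 = 0.054054: log2(p) = -4.209453, -p*log2(p) = 0.227538
  p = 16/74 = 0.216216: log2(p) = -2.209453, -p*log2(p) = 0.477720
  p = 11/74 = 0.148649: log2(p) = -2.750022, -p*log2(p) = 0.408787
  p = 19/74 = 0.256757: log2(p) = -1.961526, -p*log2(p) = 0.503635
  p = 11/74 = 0.148649: log2(p) = -2.750022, -p*log2(p) = 0.408787
  p = 13/74 = 0.175676: log2(p) = -2.509014, -p*log2(p) = 0.440773
H = 0.227538 + 0.477720 + 0.408787 + 0.503635 + 0.408787 + 0.440773 = 2.467240

H = 2.4672 bits/symbol


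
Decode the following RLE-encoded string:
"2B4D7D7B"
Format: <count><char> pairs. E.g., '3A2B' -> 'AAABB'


Expanding each <count><char> pair:
  2B -> 'BB'
  4D -> 'DDDD'
  7D -> 'DDDDDDD'
  7B -> 'BBBBBBB'

Decoded = BBDDDDDDDDDDDBBBBBBB


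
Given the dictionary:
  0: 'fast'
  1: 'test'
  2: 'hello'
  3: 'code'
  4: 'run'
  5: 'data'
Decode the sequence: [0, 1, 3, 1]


Look up each index in the dictionary:
  0 -> 'fast'
  1 -> 'test'
  3 -> 'code'
  1 -> 'test'

Decoded: "fast test code test"


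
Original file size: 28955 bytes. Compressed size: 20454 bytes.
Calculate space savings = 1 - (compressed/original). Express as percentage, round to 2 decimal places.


ratio = compressed/original = 20454/28955 = 0.706406
savings = 1 - ratio = 1 - 0.706406 = 0.293594
as a percentage: 0.293594 * 100 = 29.36%

Space savings = 1 - 20454/28955 = 29.36%


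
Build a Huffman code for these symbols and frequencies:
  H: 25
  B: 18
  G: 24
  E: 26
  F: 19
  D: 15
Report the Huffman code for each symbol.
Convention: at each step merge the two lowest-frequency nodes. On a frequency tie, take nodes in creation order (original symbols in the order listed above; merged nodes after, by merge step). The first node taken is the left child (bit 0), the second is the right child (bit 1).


Huffman tree construction:
Step 1: Merge D(15) + B(18) = 33
Step 2: Merge F(19) + G(24) = 43
Step 3: Merge H(25) + E(26) = 51
Step 4: Merge (D+B)(33) + (F+G)(43) = 76
Step 5: Merge (H+E)(51) + ((D+B)+(F+G))(76) = 127
Read each symbol's code off the tree from the root (left child = 0, right child = 1).

Codes:
  H: 00 (length 2)
  B: 101 (length 3)
  G: 111 (length 3)
  E: 01 (length 2)
  F: 110 (length 3)
  D: 100 (length 3)
Average code length: 330/127 = 2.5984 bits/symbol


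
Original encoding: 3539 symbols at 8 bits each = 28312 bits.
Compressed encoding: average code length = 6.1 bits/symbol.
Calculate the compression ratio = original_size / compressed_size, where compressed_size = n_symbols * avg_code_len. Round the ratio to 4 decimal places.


original_size = n_symbols * orig_bits = 3539 * 8 = 28312 bits
compressed_size = n_symbols * avg_code_len = 3539 * 6.1 = 21587.9 bits
ratio = original_size / compressed_size = 28312 / 21587.9 = 1.3115

Compression ratio = 1.3115


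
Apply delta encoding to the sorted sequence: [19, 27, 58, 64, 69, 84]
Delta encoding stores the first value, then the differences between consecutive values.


First value: 19
Deltas:
  27 - 19 = 8
  58 - 27 = 31
  64 - 58 = 6
  69 - 64 = 5
  84 - 69 = 15


Delta encoded: [19, 8, 31, 6, 5, 15]


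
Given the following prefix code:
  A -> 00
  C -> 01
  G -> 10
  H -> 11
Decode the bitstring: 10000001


Decoding step by step:
Bits 10 -> G
Bits 00 -> A
Bits 00 -> A
Bits 01 -> C


Decoded message: GAAC


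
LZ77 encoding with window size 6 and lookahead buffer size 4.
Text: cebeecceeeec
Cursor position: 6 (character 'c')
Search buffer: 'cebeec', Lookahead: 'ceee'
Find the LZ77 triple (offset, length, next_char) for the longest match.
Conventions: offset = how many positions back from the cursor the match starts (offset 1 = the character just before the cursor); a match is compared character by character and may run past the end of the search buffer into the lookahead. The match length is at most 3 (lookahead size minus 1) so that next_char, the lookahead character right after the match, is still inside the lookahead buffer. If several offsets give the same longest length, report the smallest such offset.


Try each offset into the search buffer:
  offset=1 (pos 5, char 'c'): match length 1
  offset=2 (pos 4, char 'e'): match length 0
  offset=3 (pos 3, char 'e'): match length 0
  offset=4 (pos 2, char 'b'): match length 0
  offset=5 (pos 1, char 'e'): match length 0
  offset=6 (pos 0, char 'c'): match length 2
Longest match has length 2 at offset 6.
next_char = character at position 6 + 2 = 8 -> 'e'

Best match: offset=6, length=2 (matching 'ce' starting at position 0)
LZ77 triple: (6, 2, 'e')


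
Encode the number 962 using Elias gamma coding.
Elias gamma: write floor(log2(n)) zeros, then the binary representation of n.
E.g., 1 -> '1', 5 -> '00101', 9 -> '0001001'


num_bits = floor(log2(962)) + 1 = 10
leading_zeros = num_bits - 1 = 9
binary(962) = 1111000010

Elias gamma(962) = '000000000' + '1111000010' = 0000000001111000010 (19 bits)


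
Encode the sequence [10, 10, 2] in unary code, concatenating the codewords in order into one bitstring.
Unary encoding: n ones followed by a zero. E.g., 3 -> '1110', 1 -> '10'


Encode each number as n ones followed by a terminating 0:
  10 -> 11111111110 (11 bits)
  10 -> 11111111110 (11 bits)
  2 -> 110 (3 bits)
Total length = 11 + 11 + 3 = 25 bits.

Unary([10, 10, 2]) = 1111111111011111111110110 (25 bits)


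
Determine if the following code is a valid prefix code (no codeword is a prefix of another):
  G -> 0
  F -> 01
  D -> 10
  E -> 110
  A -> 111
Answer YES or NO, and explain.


Checking each pair (does one codeword prefix another?):
  G='0' vs F='01': prefix -- VIOLATION

NO -- this is NOT a valid prefix code. G (0) is a prefix of F (01).


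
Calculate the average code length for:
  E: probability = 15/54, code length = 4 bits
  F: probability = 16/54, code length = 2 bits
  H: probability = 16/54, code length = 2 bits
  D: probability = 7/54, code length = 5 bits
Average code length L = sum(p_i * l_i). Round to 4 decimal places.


Weighted contributions p_i * l_i:
  E: (15/54) * 4 = 60/54
  F: (16/54) * 2 = 32/54
  H: (16/54) * 2 = 32/54
  D: (7/54) * 5 = 35/54
Sum = (60 + 32 + 32 + 35)/54 = 159/54

L = 159/54 = 2.9444 bits/symbol


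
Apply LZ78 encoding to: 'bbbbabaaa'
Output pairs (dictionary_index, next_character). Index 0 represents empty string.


LZ78 encoding steps:
Dictionary: {0: ''}
Step 1: w='' (idx 0), next='b' -> output (0, 'b'), add 'b' as idx 1
Step 2: w='b' (idx 1), next='b' -> output (1, 'b'), add 'bb' as idx 2
Step 3: w='b' (idx 1), next='a' -> output (1, 'a'), add 'ba' as idx 3
Step 4: w='ba' (idx 3), next='a' -> output (3, 'a'), add 'baa' as idx 4
Step 5: w='' (idx 0), next='a' -> output (0, 'a'), add 'a' as idx 5


Encoded: [(0, 'b'), (1, 'b'), (1, 'a'), (3, 'a'), (0, 'a')]


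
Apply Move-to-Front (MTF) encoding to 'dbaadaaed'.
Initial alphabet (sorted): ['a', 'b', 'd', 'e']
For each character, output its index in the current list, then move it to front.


MTF encoding:
'd': index 2 in ['a', 'b', 'd', 'e'] -> ['d', 'a', 'b', 'e']
'b': index 2 in ['d', 'a', 'b', 'e'] -> ['b', 'd', 'a', 'e']
'a': index 2 in ['b', 'd', 'a', 'e'] -> ['a', 'b', 'd', 'e']
'a': index 0 in ['a', 'b', 'd', 'e'] -> ['a', 'b', 'd', 'e']
'd': index 2 in ['a', 'b', 'd', 'e'] -> ['d', 'a', 'b', 'e']
'a': index 1 in ['d', 'a', 'b', 'e'] -> ['a', 'd', 'b', 'e']
'a': index 0 in ['a', 'd', 'b', 'e'] -> ['a', 'd', 'b', 'e']
'e': index 3 in ['a', 'd', 'b', 'e'] -> ['e', 'a', 'd', 'b']
'd': index 2 in ['e', 'a', 'd', 'b'] -> ['d', 'e', 'a', 'b']


Output: [2, 2, 2, 0, 2, 1, 0, 3, 2]


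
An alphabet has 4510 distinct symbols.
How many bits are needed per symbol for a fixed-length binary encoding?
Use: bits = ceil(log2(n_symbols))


log2(4510) = 12.1389
Bracket: 2^12 = 4096 < 4510 <= 2^13 = 8192
So ceil(log2(4510)) = 13

bits = ceil(log2(4510)) = ceil(12.1389) = 13 bits


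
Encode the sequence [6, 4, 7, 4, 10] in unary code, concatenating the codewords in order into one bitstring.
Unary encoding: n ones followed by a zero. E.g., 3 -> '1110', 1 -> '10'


Encode each number as n ones followed by a terminating 0:
  6 -> 1111110 (7 bits)
  4 -> 11110 (5 bits)
  7 -> 11111110 (8 bits)
  4 -> 11110 (5 bits)
  10 -> 11111111110 (11 bits)
Total length = 7 + 5 + 8 + 5 + 11 = 36 bits.

Unary([6, 4, 7, 4, 10]) = 111111011110111111101111011111111110 (36 bits)


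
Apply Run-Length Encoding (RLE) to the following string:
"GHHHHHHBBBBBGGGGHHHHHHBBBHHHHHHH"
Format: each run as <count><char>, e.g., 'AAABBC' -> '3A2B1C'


Scanning runs left to right:
  i=0: run of 'G' x 1 -> '1G'
  i=1: run of 'H' x 6 -> '6H'
  i=7: run of 'B' x 5 -> '5B'
  i=12: run of 'G' x 4 -> '4G'
  i=16: run of 'H' x 6 -> '6H'
  i=22: run of 'B' x 3 -> '3B'
  i=25: run of 'H' x 7 -> '7H'

RLE = 1G6H5B4G6H3B7H


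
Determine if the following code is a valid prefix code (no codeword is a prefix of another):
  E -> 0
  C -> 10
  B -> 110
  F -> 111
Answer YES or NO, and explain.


Checking each pair (does one codeword prefix another?):
  E='0' vs C='10': no prefix
  E='0' vs B='110': no prefix
  E='0' vs F='111': no prefix
  C='10' vs E='0': no prefix
  C='10' vs B='110': no prefix
  C='10' vs F='111': no prefix
  B='110' vs E='0': no prefix
  B='110' vs C='10': no prefix
  B='110' vs F='111': no prefix
  F='111' vs E='0': no prefix
  F='111' vs C='10': no prefix
  F='111' vs B='110': no prefix
No violation found over all pairs.

YES -- this is a valid prefix code. No codeword is a prefix of any other codeword.


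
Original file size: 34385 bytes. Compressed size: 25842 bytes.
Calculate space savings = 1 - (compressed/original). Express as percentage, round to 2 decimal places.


ratio = compressed/original = 25842/34385 = 0.751549
savings = 1 - ratio = 1 - 0.751549 = 0.248451
as a percentage: 0.248451 * 100 = 24.85%

Space savings = 1 - 25842/34385 = 24.85%


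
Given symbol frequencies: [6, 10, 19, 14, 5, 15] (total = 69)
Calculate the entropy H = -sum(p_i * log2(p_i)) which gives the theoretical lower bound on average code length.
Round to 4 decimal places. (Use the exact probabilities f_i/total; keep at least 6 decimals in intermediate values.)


Per-symbol terms -p_i * log2(p_i) with p_i = f_i/69:
  p = 6/69 = 0.086957: log2(p) = -3.523562, -p*log2(p) = 0.306397
  p = 10/69 = 0.144928: log2(p) = -2.786596, -p*log2(p) = 0.403855
  p = 19/69 = 0.275362: log2(p) = -1.860597, -p*log2(p) = 0.512338
  p = 14/69 = 0.202899: log2(p) = -2.301170, -p*log2(p) = 0.466904
  p = 5/69 = 0.072464: log2(p) = -3.786596, -p*log2(p) = 0.274391
  p = 15/69 = 0.217391: log2(p) = -2.201634, -p*log2(p) = 0.478616
H = 0.306397 + 0.403855 + 0.512338 + 0.466904 + 0.274391 + 0.478616 = 2.442501

H = 2.4425 bits/symbol


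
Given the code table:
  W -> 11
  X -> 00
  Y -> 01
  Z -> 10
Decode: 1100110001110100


Decoding:
11 -> W
00 -> X
11 -> W
00 -> X
01 -> Y
11 -> W
01 -> Y
00 -> X


Result: WXWXYWYX


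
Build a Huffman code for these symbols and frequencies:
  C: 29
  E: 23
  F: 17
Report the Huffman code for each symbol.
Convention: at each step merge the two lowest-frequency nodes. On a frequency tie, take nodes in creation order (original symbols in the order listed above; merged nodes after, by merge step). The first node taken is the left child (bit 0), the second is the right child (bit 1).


Huffman tree construction:
Step 1: Merge F(17) + E(23) = 40
Step 2: Merge C(29) + (F+E)(40) = 69
Read each symbol's code off the tree from the root (left child = 0, right child = 1).

Codes:
  C: 0 (length 1)
  E: 11 (length 2)
  F: 10 (length 2)
Average code length: 109/69 = 1.5797 bits/symbol


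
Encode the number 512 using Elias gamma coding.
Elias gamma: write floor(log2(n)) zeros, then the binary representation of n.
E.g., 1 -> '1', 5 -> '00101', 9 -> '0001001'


num_bits = floor(log2(512)) + 1 = 10
leading_zeros = num_bits - 1 = 9
binary(512) = 1000000000

Elias gamma(512) = '000000000' + '1000000000' = 0000000001000000000 (19 bits)


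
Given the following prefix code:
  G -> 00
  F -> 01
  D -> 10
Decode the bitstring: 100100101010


Decoding step by step:
Bits 10 -> D
Bits 01 -> F
Bits 00 -> G
Bits 10 -> D
Bits 10 -> D
Bits 10 -> D


Decoded message: DFGDDD


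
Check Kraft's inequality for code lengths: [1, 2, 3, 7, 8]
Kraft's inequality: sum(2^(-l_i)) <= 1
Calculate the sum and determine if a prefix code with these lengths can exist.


Sum = 2^(-1) + 2^(-2) + 2^(-3) + 2^(-7) + 2^(-8)
    = 0.5 + 0.25 + 0.125 + 0.0078125 + 0.00390625
    = 227/256 = 0.88671875
Since 0.88671875 <= 1, Kraft's inequality IS satisfied.
A prefix code with these lengths CAN exist.

Kraft sum = 0.88671875. Satisfied.


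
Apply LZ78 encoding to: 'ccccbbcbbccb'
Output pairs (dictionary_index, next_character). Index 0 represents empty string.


LZ78 encoding steps:
Dictionary: {0: ''}
Step 1: w='' (idx 0), next='c' -> output (0, 'c'), add 'c' as idx 1
Step 2: w='c' (idx 1), next='c' -> output (1, 'c'), add 'cc' as idx 2
Step 3: w='c' (idx 1), next='b' -> output (1, 'b'), add 'cb' as idx 3
Step 4: w='' (idx 0), next='b' -> output (0, 'b'), add 'b' as idx 4
Step 5: w='cb' (idx 3), next='b' -> output (3, 'b'), add 'cbb' as idx 5
Step 6: w='cc' (idx 2), next='b' -> output (2, 'b'), add 'ccb' as idx 6


Encoded: [(0, 'c'), (1, 'c'), (1, 'b'), (0, 'b'), (3, 'b'), (2, 'b')]


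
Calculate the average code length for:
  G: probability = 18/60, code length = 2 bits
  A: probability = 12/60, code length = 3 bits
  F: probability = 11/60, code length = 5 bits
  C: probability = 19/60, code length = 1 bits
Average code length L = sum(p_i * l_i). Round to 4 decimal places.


Weighted contributions p_i * l_i:
  G: (18/60) * 2 = 36/60
  A: (12/60) * 3 = 36/60
  F: (11/60) * 5 = 55/60
  C: (19/60) * 1 = 19/60
Sum = (36 + 36 + 55 + 19)/60 = 146/60

L = 146/60 = 2.4333 bits/symbol


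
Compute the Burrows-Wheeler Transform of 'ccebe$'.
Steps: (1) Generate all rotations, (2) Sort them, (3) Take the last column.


Rotations (sorted):
  0: $ccebe -> last char: e
  1: be$cce -> last char: e
  2: ccebe$ -> last char: $
  3: cebe$c -> last char: c
  4: e$cceb -> last char: b
  5: ebe$cc -> last char: c


BWT = ee$cbc


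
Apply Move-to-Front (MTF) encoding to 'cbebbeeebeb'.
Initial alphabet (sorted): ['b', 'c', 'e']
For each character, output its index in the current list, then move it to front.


MTF encoding:
'c': index 1 in ['b', 'c', 'e'] -> ['c', 'b', 'e']
'b': index 1 in ['c', 'b', 'e'] -> ['b', 'c', 'e']
'e': index 2 in ['b', 'c', 'e'] -> ['e', 'b', 'c']
'b': index 1 in ['e', 'b', 'c'] -> ['b', 'e', 'c']
'b': index 0 in ['b', 'e', 'c'] -> ['b', 'e', 'c']
'e': index 1 in ['b', 'e', 'c'] -> ['e', 'b', 'c']
'e': index 0 in ['e', 'b', 'c'] -> ['e', 'b', 'c']
'e': index 0 in ['e', 'b', 'c'] -> ['e', 'b', 'c']
'b': index 1 in ['e', 'b', 'c'] -> ['b', 'e', 'c']
'e': index 1 in ['b', 'e', 'c'] -> ['e', 'b', 'c']
'b': index 1 in ['e', 'b', 'c'] -> ['b', 'e', 'c']


Output: [1, 1, 2, 1, 0, 1, 0, 0, 1, 1, 1]
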